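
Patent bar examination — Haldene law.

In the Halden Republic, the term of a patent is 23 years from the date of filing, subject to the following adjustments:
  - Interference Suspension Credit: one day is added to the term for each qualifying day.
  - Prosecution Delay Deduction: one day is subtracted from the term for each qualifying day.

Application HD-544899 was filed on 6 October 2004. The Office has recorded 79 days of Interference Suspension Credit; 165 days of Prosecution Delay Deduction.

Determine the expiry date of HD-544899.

Base term: filing date + 23 years → 6 October 2027.
Interference Suspension Credit: +79 days → 24 December 2027.
Prosecution Delay Deduction: −165 days → 12 July 2027.

2027-07-12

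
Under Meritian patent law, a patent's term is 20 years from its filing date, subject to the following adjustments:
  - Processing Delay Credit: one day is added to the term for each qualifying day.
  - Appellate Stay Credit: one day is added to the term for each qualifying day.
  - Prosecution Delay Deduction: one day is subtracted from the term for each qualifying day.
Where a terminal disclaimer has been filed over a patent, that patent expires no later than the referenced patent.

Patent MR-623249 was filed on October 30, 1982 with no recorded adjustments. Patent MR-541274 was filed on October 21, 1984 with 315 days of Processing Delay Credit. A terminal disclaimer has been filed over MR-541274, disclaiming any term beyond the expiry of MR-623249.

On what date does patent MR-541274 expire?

Natural term of MR-541274:
  Base: filing + 20 years → 21 October 2004.
  Processing Delay Credit: +315 days → 1 September 2005.
Expiry of referenced patent MR-623249:
  Base: filing + 20 years → 30 October 2002.
Terminal disclaimer: MR-541274 expires on the earlier of 1 September 2005 and 30 October 2002.

October 30, 2002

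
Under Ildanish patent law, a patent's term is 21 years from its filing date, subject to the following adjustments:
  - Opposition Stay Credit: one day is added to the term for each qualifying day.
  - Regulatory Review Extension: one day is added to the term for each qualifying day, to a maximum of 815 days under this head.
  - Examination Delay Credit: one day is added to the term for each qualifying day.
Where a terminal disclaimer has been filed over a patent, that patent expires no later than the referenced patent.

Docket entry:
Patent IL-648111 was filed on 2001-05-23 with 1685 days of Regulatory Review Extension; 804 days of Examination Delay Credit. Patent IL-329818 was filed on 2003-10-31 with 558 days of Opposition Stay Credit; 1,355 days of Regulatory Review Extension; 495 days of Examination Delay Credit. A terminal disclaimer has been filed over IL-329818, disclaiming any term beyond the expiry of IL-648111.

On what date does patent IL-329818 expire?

Natural term of IL-329818:
  Base: filing + 21 years → 31 October 2024.
  Opposition Stay Credit: +558 days → 12 May 2026.
  Regulatory Review Extension: 1355 days claimed exceeds the 815-day cap, so +815 days → 4 August 2028.
  Examination Delay Credit: +495 days → 12 December 2029.
Expiry of referenced patent IL-648111:
  Base: filing + 21 years → 23 May 2022.
  Regulatory Review Extension: 1685 days claimed exceeds the 815-day cap, so +815 days → 15 August 2024.
  Examination Delay Credit: +804 days → 28 October 2026.
Terminal disclaimer: IL-329818 expires on the earlier of 12 December 2029 and 28 October 2026.

October 28, 2026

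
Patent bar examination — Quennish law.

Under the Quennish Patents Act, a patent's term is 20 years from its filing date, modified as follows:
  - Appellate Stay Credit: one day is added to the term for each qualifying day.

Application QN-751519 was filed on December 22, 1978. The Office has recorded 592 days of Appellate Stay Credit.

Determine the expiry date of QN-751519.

Base term: filing date + 20 years → 22 December 1998.
Appellate Stay Credit: +592 days → 5 August 2000.

2000-08-05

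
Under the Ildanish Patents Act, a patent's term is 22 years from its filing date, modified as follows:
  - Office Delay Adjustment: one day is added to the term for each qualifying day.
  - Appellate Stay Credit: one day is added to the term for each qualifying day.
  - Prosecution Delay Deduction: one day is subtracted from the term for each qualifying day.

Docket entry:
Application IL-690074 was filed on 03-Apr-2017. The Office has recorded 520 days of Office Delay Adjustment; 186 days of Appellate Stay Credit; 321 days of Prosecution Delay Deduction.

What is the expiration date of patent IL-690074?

Base term: filing date + 22 years → 3 April 2039.
Office Delay Adjustment: +520 days → 4 September 2040.
Appellate Stay Credit: +186 days → 9 March 2041.
Prosecution Delay Deduction: −321 days → 22 April 2040.

2040-04-22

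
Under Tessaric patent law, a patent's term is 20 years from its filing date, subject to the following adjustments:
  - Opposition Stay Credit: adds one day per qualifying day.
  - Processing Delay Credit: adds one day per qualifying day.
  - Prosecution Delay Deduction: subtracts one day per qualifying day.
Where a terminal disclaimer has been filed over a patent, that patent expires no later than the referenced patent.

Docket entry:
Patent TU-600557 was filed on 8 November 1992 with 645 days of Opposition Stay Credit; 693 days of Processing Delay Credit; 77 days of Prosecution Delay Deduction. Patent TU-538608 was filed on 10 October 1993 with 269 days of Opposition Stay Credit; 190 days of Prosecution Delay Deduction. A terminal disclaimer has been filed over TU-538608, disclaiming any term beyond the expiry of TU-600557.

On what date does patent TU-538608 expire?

Natural term of TU-538608:
  Base: filing + 20 years → 10 October 2013.
  Opposition Stay Credit: +269 days → 6 July 2014.
  Prosecution Delay Deduction: −190 days → 28 December 2013.
Expiry of referenced patent TU-600557:
  Base: filing + 20 years → 8 November 2012.
  Opposition Stay Credit: +645 days → 15 August 2014.
  Processing Delay Credit: +693 days → 8 July 2016.
  Prosecution Delay Deduction: −77 days → 22 April 2016.
Terminal disclaimer: TU-538608 expires on the earlier of 28 December 2013 and 22 April 2016.

2013-12-28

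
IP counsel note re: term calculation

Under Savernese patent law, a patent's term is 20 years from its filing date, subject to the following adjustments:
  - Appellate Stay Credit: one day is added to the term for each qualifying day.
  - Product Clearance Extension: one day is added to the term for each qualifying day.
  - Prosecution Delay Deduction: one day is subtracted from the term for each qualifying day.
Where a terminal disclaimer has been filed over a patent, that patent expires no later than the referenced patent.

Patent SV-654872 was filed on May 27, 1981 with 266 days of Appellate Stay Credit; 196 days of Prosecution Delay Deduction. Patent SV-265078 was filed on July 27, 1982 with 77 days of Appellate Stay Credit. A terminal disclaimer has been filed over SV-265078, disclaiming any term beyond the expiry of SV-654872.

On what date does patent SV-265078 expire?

Natural term of SV-265078:
  Base: filing + 20 years → 27 July 2002.
  Appellate Stay Credit: +77 days → 12 October 2002.
Expiry of referenced patent SV-654872:
  Base: filing + 20 years → 27 May 2001.
  Appellate Stay Credit: +266 days → 17 February 2002.
  Prosecution Delay Deduction: −196 days → 5 August 2001.
Terminal disclaimer: SV-265078 expires on the earlier of 12 October 2002 and 5 August 2001.

August 5, 2001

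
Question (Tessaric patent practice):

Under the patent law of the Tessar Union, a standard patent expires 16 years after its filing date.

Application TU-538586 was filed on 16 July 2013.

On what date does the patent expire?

Filing date + 16 years → 16 July 2029.

2029-07-16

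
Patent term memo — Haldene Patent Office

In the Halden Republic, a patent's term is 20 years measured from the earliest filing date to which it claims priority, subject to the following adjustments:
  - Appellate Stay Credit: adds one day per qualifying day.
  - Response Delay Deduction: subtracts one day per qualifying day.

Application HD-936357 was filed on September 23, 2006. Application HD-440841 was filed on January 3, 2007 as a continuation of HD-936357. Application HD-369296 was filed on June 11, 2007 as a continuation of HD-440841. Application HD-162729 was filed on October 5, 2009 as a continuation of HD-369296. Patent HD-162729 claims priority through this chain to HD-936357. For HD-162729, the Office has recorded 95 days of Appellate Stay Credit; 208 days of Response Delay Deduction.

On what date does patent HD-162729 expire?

Earliest priority filing: 23 September 2006.
Base term: 23 September 2006 + 20 years → 23 September 2026.
Appellate Stay Credit: +95 days → 27 December 2026.
Response Delay Deduction: −208 days → 2 June 2026.

2026-06-02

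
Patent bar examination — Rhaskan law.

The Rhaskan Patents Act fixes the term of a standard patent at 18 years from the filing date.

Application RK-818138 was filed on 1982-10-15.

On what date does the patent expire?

Filing date + 18 years → 15 October 2000.

2000-10-15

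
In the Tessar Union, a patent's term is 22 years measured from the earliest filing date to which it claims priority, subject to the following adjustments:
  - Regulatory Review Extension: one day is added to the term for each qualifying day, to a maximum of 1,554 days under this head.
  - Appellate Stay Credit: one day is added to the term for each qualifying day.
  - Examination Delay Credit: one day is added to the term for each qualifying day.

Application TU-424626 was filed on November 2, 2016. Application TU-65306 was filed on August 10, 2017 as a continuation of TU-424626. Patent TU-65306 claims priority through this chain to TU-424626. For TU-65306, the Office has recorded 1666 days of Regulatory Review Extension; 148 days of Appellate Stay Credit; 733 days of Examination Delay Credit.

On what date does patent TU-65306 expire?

2045-07-03

Earliest priority filing: 2 November 2016.
Base term: 2 November 2016 + 22 years → 2 November 2038.
Regulatory Review Extension: 1666 days claimed exceeds the 1554-day cap, so +1554 days → 3 February 2043.
Appellate Stay Credit: +148 days → 1 July 2043.
Examination Delay Credit: +733 days → 3 July 2045.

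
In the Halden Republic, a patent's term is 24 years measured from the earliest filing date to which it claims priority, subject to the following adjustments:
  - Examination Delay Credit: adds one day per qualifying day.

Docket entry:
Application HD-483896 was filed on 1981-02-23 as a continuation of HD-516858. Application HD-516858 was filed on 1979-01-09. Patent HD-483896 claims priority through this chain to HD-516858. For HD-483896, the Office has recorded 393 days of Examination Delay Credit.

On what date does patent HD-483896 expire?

2004-02-06

Earliest priority filing: 9 January 1979.
Base term: 9 January 1979 + 24 years → 9 January 2003.
Examination Delay Credit: +393 days → 6 February 2004.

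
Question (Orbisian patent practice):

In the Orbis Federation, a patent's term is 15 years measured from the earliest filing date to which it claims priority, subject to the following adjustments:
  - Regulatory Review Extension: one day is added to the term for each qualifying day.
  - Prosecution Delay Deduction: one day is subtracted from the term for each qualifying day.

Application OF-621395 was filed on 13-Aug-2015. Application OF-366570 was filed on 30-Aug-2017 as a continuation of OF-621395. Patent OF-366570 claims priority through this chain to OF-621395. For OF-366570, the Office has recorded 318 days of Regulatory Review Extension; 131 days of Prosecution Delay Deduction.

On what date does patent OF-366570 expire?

2031-02-16

Earliest priority filing: 13 August 2015.
Base term: 13 August 2015 + 15 years → 13 August 2030.
Regulatory Review Extension: +318 days → 27 June 2031.
Prosecution Delay Deduction: −131 days → 16 February 2031.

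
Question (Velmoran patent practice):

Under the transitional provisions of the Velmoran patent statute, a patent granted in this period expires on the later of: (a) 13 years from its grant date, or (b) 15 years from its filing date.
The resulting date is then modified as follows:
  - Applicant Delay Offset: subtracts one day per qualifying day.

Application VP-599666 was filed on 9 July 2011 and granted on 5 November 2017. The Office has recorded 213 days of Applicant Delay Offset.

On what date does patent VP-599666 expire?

2030-04-06

(a) grant + 13 years → 5 November 2030.
(b) filing + 15 years → 9 July 2026.
Later of the two: 5 November 2030.
Applicant Delay Offset: −213 days → 6 April 2030.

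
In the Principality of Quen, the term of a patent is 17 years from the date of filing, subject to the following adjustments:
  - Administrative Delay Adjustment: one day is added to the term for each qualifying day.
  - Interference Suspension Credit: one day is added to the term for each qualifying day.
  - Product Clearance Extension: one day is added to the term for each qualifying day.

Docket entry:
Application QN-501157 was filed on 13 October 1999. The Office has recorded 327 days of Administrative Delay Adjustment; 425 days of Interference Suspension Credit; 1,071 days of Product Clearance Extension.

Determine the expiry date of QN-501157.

Base term: filing date + 17 years → 13 October 2016.
Administrative Delay Adjustment: +327 days → 5 September 2017.
Interference Suspension Credit: +425 days → 4 November 2018.
Product Clearance Extension: +1071 days → 10 October 2021.

October 10, 2021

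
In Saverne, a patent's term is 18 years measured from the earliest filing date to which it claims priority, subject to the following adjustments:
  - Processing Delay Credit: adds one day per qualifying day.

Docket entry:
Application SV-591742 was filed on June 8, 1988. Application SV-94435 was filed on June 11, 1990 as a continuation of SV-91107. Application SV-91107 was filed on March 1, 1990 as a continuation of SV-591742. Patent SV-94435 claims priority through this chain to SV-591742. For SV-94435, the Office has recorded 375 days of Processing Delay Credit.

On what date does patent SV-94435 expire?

2007-06-18

Earliest priority filing: 8 June 1988.
Base term: 8 June 1988 + 18 years → 8 June 2006.
Processing Delay Credit: +375 days → 18 June 2007.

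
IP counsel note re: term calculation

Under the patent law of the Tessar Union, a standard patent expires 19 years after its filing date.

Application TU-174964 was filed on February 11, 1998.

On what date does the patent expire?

Filing date + 19 years → 11 February 2017.

2017-02-11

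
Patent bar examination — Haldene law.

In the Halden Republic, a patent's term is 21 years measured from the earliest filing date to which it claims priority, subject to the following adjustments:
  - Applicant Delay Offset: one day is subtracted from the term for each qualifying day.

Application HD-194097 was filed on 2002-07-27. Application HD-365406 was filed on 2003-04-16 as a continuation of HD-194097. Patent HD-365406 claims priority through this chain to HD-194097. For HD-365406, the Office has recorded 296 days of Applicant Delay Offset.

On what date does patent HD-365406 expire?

Earliest priority filing: 27 July 2002.
Base term: 27 July 2002 + 21 years → 27 July 2023.
Applicant Delay Offset: −296 days → 4 October 2022.

2022-10-04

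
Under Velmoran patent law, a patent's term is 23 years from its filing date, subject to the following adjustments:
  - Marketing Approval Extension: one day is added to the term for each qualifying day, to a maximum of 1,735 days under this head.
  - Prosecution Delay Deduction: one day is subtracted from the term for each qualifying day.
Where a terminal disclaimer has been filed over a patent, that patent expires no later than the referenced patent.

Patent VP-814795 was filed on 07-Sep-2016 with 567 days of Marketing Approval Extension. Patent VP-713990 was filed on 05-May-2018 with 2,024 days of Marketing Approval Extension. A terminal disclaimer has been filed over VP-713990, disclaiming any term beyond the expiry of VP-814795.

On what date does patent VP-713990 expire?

March 27, 2041

Natural term of VP-713990:
  Base: filing + 23 years → 5 May 2041.
  Marketing Approval Extension: 2024 days claimed exceeds the 1735-day cap, so +1735 days → 3 February 2046.
Expiry of referenced patent VP-814795:
  Base: filing + 23 years → 7 September 2039.
  Marketing Approval Extension: 567 days (within the 1735-day cap) → +567 days → 27 March 2041.
Terminal disclaimer: VP-713990 expires on the earlier of 3 February 2046 and 27 March 2041.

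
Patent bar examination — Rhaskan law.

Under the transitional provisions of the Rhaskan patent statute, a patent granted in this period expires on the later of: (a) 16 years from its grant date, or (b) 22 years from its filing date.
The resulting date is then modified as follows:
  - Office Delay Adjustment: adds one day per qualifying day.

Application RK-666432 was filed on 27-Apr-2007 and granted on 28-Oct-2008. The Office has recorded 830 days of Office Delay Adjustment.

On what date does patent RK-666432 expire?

(a) grant + 16 years → 28 October 2024.
(b) filing + 22 years → 27 April 2029.
Later of the two: 27 April 2029.
Office Delay Adjustment: +830 days → 5 August 2031.

August 5, 2031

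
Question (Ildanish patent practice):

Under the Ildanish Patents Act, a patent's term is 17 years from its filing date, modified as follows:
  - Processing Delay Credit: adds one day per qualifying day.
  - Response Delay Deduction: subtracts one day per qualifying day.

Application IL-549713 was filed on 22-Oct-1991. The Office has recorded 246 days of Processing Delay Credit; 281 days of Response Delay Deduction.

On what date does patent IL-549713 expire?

September 17, 2008

Base term: filing date + 17 years → 22 October 2008.
Processing Delay Credit: +246 days → 25 June 2009.
Response Delay Deduction: −281 days → 17 September 2008.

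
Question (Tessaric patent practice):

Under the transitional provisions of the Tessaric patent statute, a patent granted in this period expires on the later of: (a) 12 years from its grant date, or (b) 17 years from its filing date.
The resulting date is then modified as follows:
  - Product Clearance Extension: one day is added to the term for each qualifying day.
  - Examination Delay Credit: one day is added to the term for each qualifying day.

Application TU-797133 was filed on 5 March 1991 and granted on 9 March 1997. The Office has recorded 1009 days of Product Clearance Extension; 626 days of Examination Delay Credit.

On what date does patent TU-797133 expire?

(a) grant + 12 years → 9 March 2009.
(b) filing + 17 years → 5 March 2008.
Later of the two: 9 March 2009.
Product Clearance Extension: +1009 days → 13 December 2011.
Examination Delay Credit: +626 days → 30 August 2013.

2013-08-30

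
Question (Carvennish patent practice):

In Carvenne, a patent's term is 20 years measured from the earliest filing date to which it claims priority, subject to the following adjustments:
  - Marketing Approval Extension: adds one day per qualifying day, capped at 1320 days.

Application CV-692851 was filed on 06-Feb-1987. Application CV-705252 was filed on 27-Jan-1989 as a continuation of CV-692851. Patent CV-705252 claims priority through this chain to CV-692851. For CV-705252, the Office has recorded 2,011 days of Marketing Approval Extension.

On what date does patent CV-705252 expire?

September 18, 2010

Earliest priority filing: 6 February 1987.
Base term: 6 February 1987 + 20 years → 6 February 2007.
Marketing Approval Extension: 2011 days claimed exceeds the 1320-day cap, so +1320 days → 18 September 2010.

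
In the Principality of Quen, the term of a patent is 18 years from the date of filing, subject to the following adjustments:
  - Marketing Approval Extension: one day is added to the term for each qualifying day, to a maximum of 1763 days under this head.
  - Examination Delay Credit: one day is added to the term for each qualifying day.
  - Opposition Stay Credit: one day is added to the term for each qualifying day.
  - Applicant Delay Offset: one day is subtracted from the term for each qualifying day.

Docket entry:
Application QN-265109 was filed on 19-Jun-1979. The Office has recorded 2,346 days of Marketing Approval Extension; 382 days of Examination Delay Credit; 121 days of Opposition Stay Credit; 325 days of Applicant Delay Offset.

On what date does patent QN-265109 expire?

2002-10-12

Base term: filing date + 18 years → 19 June 1997.
Marketing Approval Extension: 2346 days claimed exceeds the 1763-day cap, so +1763 days → 17 April 2002.
Examination Delay Credit: +382 days → 4 May 2003.
Opposition Stay Credit: +121 days → 2 September 2003.
Applicant Delay Offset: −325 days → 12 October 2002.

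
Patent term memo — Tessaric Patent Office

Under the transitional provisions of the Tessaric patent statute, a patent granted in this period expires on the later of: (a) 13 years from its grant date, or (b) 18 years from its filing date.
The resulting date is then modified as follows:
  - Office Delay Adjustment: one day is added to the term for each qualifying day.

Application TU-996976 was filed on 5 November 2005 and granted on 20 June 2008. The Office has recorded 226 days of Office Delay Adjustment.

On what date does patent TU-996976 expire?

June 18, 2024

(a) grant + 13 years → 20 June 2021.
(b) filing + 18 years → 5 November 2023.
Later of the two: 5 November 2023.
Office Delay Adjustment: +226 days → 18 June 2024.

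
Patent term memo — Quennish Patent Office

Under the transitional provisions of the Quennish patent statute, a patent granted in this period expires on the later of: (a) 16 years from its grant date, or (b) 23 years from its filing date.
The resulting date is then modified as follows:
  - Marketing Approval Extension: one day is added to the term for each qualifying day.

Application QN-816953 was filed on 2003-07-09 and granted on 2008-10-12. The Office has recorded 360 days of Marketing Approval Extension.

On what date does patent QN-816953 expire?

July 4, 2027

(a) grant + 16 years → 12 October 2024.
(b) filing + 23 years → 9 July 2026.
Later of the two: 9 July 2026.
Marketing Approval Extension: +360 days → 4 July 2027.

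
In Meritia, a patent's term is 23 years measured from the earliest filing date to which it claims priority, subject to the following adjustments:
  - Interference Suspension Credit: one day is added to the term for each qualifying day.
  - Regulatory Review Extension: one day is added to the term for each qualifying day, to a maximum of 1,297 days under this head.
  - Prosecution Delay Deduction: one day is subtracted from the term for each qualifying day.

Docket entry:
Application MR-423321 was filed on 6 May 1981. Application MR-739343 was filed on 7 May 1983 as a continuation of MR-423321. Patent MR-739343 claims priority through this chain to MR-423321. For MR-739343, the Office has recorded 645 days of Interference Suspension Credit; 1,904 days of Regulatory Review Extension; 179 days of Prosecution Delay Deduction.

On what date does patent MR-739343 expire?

Earliest priority filing: 6 May 1981.
Base term: 6 May 1981 + 23 years → 6 May 2004.
Interference Suspension Credit: +645 days → 10 February 2006.
Regulatory Review Extension: 1904 days claimed exceeds the 1297-day cap, so +1297 days → 30 August 2009.
Prosecution Delay Deduction: −179 days → 4 March 2009.

March 4, 2009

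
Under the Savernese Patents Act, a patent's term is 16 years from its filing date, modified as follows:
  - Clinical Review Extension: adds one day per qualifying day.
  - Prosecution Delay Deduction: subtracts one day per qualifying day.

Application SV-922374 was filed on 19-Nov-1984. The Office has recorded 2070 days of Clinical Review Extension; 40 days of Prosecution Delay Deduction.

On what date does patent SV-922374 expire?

June 11, 2006

Base term: filing date + 16 years → 19 November 2000.
Clinical Review Extension: +2070 days → 21 July 2006.
Prosecution Delay Deduction: −40 days → 11 June 2006.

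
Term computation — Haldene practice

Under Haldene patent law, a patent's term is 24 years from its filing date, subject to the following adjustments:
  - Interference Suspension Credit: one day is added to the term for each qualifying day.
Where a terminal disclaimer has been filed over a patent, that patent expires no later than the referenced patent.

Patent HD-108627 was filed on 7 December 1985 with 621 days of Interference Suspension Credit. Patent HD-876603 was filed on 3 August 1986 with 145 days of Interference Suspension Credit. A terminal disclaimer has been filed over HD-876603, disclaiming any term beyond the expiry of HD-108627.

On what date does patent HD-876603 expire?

2010-12-26

Natural term of HD-876603:
  Base: filing + 24 years → 3 August 2010.
  Interference Suspension Credit: +145 days → 26 December 2010.
Expiry of referenced patent HD-108627:
  Base: filing + 24 years → 7 December 2009.
  Interference Suspension Credit: +621 days → 20 August 2011.
Terminal disclaimer: HD-876603 expires on the earlier of 26 December 2010 and 20 August 2011.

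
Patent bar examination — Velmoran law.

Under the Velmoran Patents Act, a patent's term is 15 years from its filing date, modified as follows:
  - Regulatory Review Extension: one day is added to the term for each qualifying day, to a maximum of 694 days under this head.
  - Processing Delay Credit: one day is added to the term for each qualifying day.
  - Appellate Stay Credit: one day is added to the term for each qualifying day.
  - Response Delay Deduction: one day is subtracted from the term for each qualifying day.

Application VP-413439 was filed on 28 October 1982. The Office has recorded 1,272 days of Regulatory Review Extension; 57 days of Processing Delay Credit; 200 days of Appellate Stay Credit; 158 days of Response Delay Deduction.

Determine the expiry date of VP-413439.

1999-12-30

Base term: filing date + 15 years → 28 October 1997.
Regulatory Review Extension: 1272 days claimed exceeds the 694-day cap, so +694 days → 22 September 1999.
Processing Delay Credit: +57 days → 18 November 1999.
Appellate Stay Credit: +200 days → 5 June 2000.
Response Delay Deduction: −158 days → 30 December 1999.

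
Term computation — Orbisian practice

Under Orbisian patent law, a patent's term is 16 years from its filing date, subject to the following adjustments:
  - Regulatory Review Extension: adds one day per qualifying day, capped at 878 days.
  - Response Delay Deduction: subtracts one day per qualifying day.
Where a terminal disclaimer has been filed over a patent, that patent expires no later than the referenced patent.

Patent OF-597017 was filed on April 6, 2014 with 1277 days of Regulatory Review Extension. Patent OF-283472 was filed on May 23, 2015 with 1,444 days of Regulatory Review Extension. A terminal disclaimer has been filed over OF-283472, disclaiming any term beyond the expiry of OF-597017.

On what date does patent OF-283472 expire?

Natural term of OF-283472:
  Base: filing + 16 years → 23 May 2031.
  Regulatory Review Extension: 1444 days claimed exceeds the 878-day cap, so +878 days → 17 October 2033.
Expiry of referenced patent OF-597017:
  Base: filing + 16 years → 6 April 2030.
  Regulatory Review Extension: 1277 days claimed exceeds the 878-day cap, so +878 days → 31 August 2032.
Terminal disclaimer: OF-283472 expires on the earlier of 17 October 2033 and 31 August 2032.

2032-08-31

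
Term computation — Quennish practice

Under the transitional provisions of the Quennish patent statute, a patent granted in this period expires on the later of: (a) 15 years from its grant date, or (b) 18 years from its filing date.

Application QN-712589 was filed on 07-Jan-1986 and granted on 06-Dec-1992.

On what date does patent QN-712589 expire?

(a) grant + 15 years → 6 December 2007.
(b) filing + 18 years → 7 January 2004.
Later of the two: 6 December 2007.

December 6, 2007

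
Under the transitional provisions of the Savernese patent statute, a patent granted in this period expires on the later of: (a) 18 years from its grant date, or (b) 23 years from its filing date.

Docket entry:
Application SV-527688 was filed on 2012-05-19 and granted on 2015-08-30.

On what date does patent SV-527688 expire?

2035-05-19

(a) grant + 18 years → 30 August 2033.
(b) filing + 23 years → 19 May 2035.
Later of the two: 19 May 2035.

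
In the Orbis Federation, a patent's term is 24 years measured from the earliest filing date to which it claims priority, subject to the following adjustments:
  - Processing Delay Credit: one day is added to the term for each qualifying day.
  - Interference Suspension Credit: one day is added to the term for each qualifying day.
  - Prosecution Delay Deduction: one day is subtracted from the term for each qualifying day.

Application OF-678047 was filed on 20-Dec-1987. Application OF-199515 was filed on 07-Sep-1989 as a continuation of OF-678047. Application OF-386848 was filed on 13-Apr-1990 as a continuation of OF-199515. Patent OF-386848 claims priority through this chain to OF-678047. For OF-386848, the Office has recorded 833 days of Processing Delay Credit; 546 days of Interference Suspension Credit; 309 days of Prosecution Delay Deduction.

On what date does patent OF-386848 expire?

Earliest priority filing: 20 December 1987.
Base term: 20 December 1987 + 24 years → 20 December 2011.
Processing Delay Credit: +833 days → 1 April 2014.
Interference Suspension Credit: +546 days → 29 September 2015.
Prosecution Delay Deduction: −309 days → 24 November 2014.

November 24, 2014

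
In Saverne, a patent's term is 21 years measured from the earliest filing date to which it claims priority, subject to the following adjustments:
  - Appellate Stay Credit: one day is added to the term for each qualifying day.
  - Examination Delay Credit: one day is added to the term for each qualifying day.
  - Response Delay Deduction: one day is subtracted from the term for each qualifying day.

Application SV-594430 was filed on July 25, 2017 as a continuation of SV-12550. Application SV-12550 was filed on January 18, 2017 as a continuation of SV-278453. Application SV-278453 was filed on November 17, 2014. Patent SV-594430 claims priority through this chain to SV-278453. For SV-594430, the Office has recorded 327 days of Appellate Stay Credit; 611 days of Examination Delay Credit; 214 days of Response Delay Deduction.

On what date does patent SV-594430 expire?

2037-11-10

Earliest priority filing: 17 November 2014.
Base term: 17 November 2014 + 21 years → 17 November 2035.
Appellate Stay Credit: +327 days → 9 October 2036.
Examination Delay Credit: +611 days → 12 June 2038.
Response Delay Deduction: −214 days → 10 November 2037.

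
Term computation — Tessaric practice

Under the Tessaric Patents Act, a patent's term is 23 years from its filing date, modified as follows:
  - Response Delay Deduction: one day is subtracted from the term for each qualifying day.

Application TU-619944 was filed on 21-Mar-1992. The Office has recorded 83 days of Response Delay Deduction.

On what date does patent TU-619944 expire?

2014-12-28

Base term: filing date + 23 years → 21 March 2015.
Response Delay Deduction: −83 days → 28 December 2014.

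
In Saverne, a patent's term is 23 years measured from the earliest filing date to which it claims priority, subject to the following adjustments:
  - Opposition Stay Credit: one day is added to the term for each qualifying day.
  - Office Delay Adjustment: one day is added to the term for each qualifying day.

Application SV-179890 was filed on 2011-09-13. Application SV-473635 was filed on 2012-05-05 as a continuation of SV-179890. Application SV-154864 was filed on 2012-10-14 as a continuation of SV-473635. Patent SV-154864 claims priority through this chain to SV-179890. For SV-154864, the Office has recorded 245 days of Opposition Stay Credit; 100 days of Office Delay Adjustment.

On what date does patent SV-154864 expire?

Earliest priority filing: 13 September 2011.
Base term: 13 September 2011 + 23 years → 13 September 2034.
Opposition Stay Credit: +245 days → 16 May 2035.
Office Delay Adjustment: +100 days → 24 August 2035.

2035-08-24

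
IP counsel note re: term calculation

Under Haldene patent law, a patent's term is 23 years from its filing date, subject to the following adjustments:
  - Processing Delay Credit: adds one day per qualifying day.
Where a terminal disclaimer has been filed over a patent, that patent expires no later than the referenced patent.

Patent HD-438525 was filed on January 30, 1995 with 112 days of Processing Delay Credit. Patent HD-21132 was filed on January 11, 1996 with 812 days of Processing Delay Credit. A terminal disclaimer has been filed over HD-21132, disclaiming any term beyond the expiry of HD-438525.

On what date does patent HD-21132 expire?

Natural term of HD-21132:
  Base: filing + 23 years → 11 January 2019.
  Processing Delay Credit: +812 days → 2 April 2021.
Expiry of referenced patent HD-438525:
  Base: filing + 23 years → 30 January 2018.
  Processing Delay Credit: +112 days → 22 May 2018.
Terminal disclaimer: HD-21132 expires on the earlier of 2 April 2021 and 22 May 2018.

May 22, 2018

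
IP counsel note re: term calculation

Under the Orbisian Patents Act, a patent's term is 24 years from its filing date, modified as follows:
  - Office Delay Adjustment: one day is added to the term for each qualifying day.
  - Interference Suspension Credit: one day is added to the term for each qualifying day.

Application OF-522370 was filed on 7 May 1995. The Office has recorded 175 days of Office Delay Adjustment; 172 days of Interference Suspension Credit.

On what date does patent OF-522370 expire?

2020-04-18

Base term: filing date + 24 years → 7 May 2019.
Office Delay Adjustment: +175 days → 29 October 2019.
Interference Suspension Credit: +172 days → 18 April 2020.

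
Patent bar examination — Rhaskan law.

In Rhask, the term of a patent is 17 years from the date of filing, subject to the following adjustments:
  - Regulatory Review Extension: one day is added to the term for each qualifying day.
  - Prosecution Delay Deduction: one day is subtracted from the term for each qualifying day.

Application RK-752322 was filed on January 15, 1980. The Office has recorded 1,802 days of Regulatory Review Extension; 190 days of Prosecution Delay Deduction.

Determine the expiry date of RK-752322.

Base term: filing date + 17 years → 15 January 1997.
Regulatory Review Extension: +1802 days → 22 December 2001.
Prosecution Delay Deduction: −190 days → 15 June 2001.

2001-06-15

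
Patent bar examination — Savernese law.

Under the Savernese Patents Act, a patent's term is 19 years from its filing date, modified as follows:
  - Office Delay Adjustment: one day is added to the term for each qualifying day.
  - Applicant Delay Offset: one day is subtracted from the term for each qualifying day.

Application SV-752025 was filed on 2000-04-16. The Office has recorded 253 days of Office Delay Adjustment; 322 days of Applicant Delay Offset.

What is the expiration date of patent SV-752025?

2019-02-06

Base term: filing date + 19 years → 16 April 2019.
Office Delay Adjustment: +253 days → 25 December 2019.
Applicant Delay Offset: −322 days → 6 February 2019.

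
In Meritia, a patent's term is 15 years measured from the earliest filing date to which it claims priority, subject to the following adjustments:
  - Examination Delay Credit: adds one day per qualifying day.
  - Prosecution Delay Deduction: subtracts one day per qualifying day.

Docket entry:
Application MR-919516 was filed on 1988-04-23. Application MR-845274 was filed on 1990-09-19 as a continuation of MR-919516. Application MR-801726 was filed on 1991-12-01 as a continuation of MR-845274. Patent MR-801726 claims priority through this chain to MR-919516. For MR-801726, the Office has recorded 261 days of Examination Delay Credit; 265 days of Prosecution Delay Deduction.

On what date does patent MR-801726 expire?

Earliest priority filing: 23 April 1988.
Base term: 23 April 1988 + 15 years → 23 April 2003.
Examination Delay Credit: +261 days → 9 January 2004.
Prosecution Delay Deduction: −265 days → 19 April 2003.

2003-04-19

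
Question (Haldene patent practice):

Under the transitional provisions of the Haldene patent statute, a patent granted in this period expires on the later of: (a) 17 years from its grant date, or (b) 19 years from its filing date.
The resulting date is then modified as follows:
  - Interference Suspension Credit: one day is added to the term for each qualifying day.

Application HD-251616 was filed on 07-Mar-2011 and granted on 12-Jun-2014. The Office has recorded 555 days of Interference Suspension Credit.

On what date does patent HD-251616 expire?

December 18, 2032

(a) grant + 17 years → 12 June 2031.
(b) filing + 19 years → 7 March 2030.
Later of the two: 12 June 2031.
Interference Suspension Credit: +555 days → 18 December 2032.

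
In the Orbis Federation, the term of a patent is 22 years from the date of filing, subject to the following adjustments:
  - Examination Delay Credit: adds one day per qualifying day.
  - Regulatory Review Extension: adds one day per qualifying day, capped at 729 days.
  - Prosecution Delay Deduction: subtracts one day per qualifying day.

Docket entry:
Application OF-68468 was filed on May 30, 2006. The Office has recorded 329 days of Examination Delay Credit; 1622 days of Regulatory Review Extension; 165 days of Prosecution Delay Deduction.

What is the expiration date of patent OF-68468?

November 9, 2030

Base term: filing date + 22 years → 30 May 2028.
Examination Delay Credit: +329 days → 24 April 2029.
Regulatory Review Extension: 1622 days claimed exceeds the 729-day cap, so +729 days → 23 April 2031.
Prosecution Delay Deduction: −165 days → 9 November 2030.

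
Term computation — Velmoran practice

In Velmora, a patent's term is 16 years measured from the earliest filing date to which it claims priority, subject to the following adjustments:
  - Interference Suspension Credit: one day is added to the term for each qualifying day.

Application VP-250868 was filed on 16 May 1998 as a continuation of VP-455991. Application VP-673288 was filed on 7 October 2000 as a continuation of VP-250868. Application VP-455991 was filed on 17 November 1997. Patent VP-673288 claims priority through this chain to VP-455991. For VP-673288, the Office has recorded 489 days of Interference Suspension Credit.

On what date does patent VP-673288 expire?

Earliest priority filing: 17 November 1997.
Base term: 17 November 1997 + 16 years → 17 November 2013.
Interference Suspension Credit: +489 days → 21 March 2015.

March 21, 2015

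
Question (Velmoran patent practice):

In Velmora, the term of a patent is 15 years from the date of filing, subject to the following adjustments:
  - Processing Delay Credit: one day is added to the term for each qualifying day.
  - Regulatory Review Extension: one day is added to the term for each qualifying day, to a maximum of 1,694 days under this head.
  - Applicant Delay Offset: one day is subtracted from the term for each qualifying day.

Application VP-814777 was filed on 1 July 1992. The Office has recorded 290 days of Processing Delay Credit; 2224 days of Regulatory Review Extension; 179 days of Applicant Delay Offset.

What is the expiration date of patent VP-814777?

2012-06-09

Base term: filing date + 15 years → 1 July 2007.
Processing Delay Credit: +290 days → 16 April 2008.
Regulatory Review Extension: 2224 days claimed exceeds the 1694-day cap, so +1694 days → 5 December 2012.
Applicant Delay Offset: −179 days → 9 June 2012.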